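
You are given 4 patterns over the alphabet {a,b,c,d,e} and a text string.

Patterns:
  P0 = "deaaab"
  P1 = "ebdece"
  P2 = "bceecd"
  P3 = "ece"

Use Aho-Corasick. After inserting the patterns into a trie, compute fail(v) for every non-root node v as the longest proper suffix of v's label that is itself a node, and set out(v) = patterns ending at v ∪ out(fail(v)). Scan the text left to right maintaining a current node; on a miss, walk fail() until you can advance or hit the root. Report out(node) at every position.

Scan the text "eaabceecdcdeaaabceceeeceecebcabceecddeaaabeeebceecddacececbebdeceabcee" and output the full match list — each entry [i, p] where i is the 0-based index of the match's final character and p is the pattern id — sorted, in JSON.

Construct AC machine:
Trie nodes:
  0='ε' goto b→13 d→1 e→7
  1='d' goto e→2
  2='de' goto a→3
  3='dea' goto a→4
  4='deaa' goto a→5
  5='deaaa' goto b→6
  6='deaaab' goto ·  [P0 ends]
  7='e' goto b→8 c→19
  8='eb' goto d→9
  9='ebd' goto e→10
  10='ebde' goto c→11
  11='ebdec' goto e→12
  12='ebdece' goto ·  [P1 ends]
  13='b' goto c→14
  14='bc' goto e→15
  15='bce' goto e→16
  16='bcee' goto c→17
  17='bceec' goto d→18
  18='bceecd' goto ·  [P2 ends]
  19='ec' goto e→20
  20='ece' goto ·  [P3 ends]

Failure links (BFS by depth):
  fail(1) 'd': from fail(0)=0 chase 'd': 0 ⇒ 0;  out=∅∪out(0)=∅
  fail(7) 'e': from fail(0)=0 chase 'e': 0 ⇒ 0;  out=∅∪out(0)=∅
  fail(13) 'b': from fail(0)=0 chase 'b': 0 ⇒ 0;  out=∅∪out(0)=∅
  fail(2) 'de': from fail(1)=0 chase 'e': 0 ⇒ 7;  out=∅∪out(7)=∅
  fail(8) 'eb': from fail(7)=0 chase 'b': 0 ⇒ 13;  out=∅∪out(13)=∅
  fail(14) 'bc': from fail(13)=0 chase 'c': 0 ⇒ 0;  out=∅∪out(0)=∅
  fail(19) 'ec': from fail(7)=0 chase 'c': 0 ⇒ 0;  out=∅∪out(0)=∅
  fail(3) 'dea': from fail(2)=7 chase 'a': 7→0 ⇒ 0;  out=∅∪out(0)=∅
  fail(9) 'ebd': from fail(8)=13 chase 'd': 13→0 ⇒ 1;  out=∅∪out(1)=∅
  fail(15) 'bce': from fail(14)=0 chase 'e': 0 ⇒ 7;  out=∅∪out(7)=∅
  fail(20) 'ece': from fail(19)=0 chase 'e': 0 ⇒ 7;  out={3}∪out(7)={3}
  fail(4) 'deaa': from fail(3)=0 chase 'a': 0 ⇒ 0;  out=∅∪out(0)=∅
  fail(10) 'ebde': from fail(9)=1 chase 'e': 1 ⇒ 2;  out=∅∪out(2)=∅
  fail(16) 'bcee': from fail(15)=7 chase 'e': 7→0 ⇒ 7;  out=∅∪out(7)=∅
  fail(5) 'deaaa': from fail(4)=0 chase 'a': 0 ⇒ 0;  out=∅∪out(0)=∅
  fail(11) 'ebdec': from fail(10)=2 chase 'c': 2→7 ⇒ 19;  out=∅∪out(19)=∅
  fail(17) 'bceec': from fail(16)=7 chase 'c': 7 ⇒ 19;  out=∅∪out(19)=∅
  fail(6) 'deaaab': from fail(5)=0 chase 'b': 0 ⇒ 13;  out={0}∪out(13)={0}
  fail(12) 'ebdece': from fail(11)=19 chase 'e': 19 ⇒ 20;  out={1}∪out(20)={1,3}
  fail(18) 'bceecd': from fail(17)=19 chase 'd': 19→0 ⇒ 1;  out={2}∪out(1)={2}

Scan:
pos 0 'e': at 7
pos 1 'a': at 0 (fail-walked)
pos 2 'a': at 0
pos 3 'b': at 13
pos 4 'c': at 14
pos 5 'e': at 15
pos 6 'e': at 16
pos 7 'c': at 17
pos 8 'd': at 18  ** P2@[3:8]
pos 9 'c': at 0 (fail-walked)
pos 10 'd': at 1
pos 11 'e': at 2
pos 12 'a': at 3
pos 13 'a': at 4
pos 14 'a': at 5
pos 15 'b': at 6  ** P0@[10:15]
pos 16 'c': at 14 (fail-walked)
pos 17 'e': at 15
pos 18 'c': at 19 (fail-walked)
pos 19 'e': at 20  ** P3@[17:19]
pos 20 'e': at 7 (fail-walked)
pos 21 'e': at 7 (fail-walked)
pos 22 'c': at 19
pos 23 'e': at 20  ** P3@[21:23]
pos 24 'e': at 7 (fail-walked)
pos 25 'c': at 19
pos 26 'e': at 20  ** P3@[24:26]
pos 27 'b': at 8 (fail-walked)
pos 28 'c': at 14 (fail-walked)
pos 29 'a': at 0 (fail-walked)
pos 30 'b': at 13
pos 31 'c': at 14
pos 32 'e': at 15
pos 33 'e': at 16
pos 34 'c': at 17
pos 35 'd': at 18  ** P2@[30:35]
pos 36 'd': at 1 (fail-walked)
pos 37 'e': at 2
pos 38 'a': at 3
pos 39 'a': at 4
pos 40 'a': at 5
pos 41 'b': at 6  ** P0@[36:41]
pos 42 'e': at 7 (fail-walked)
pos 43 'e': at 7 (fail-walked)
pos 44 'e': at 7 (fail-walked)
pos 45 'b': at 8
pos 46 'c': at 14 (fail-walked)
pos 47 'e': at 15
pos 48 'e': at 16
pos 49 'c': at 17
pos 50 'd': at 18  ** P2@[45:50]
pos 51 'd': at 1 (fail-walked)
pos 52 'a': at 0 (fail-walked)
pos 53 'c': at 0
pos 54 'e': at 7
pos 55 'c': at 19
pos 56 'e': at 20  ** P3@[54:56]
pos 57 'c': at 19 (fail-walked)
pos 58 'b': at 13 (fail-walked)
pos 59 'e': at 7 (fail-walked)
pos 60 'b': at 8
pos 61 'd': at 9
pos 62 'e': at 10
pos 63 'c': at 11
pos 64 'e': at 12  ** P1@[59:64],P3@[62:64]
pos 65 'a': at 0 (fail-walked)
pos 66 'b': at 13
pos 67 'c': at 14
pos 68 'e': at 15
pos 69 'e': at 16

Result: [[8,2],[15,0],[19,3],[23,3],[26,3],[35,2],[41,0],[50,2],[56,3],[64,1],[64,3]]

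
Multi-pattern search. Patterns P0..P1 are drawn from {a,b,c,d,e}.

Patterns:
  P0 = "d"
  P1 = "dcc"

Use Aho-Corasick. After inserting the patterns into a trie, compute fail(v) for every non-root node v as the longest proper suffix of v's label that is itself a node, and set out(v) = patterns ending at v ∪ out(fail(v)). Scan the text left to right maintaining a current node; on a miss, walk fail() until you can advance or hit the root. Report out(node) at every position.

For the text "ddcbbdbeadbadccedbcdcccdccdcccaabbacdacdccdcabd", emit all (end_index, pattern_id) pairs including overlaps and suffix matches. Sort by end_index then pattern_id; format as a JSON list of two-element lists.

Build automaton:
Trie (insert patterns):
  0='ε' goto d→1
  1='d' goto c→2  [P0 ends]
  2='dc' goto c→3
  3='dcc' goto ·  [P1 ends]

Failure links (BFS by depth):
  fail(1) 'd': from fail(0)=0 chase 'd': 0 ⇒ 0;  out={0}∪out(0)={0}
  fail(2) 'dc': from fail(1)=0 chase 'c': 0 ⇒ 0;  out=∅∪out(0)=∅
  fail(3) 'dcc': from fail(2)=0 chase 'c': 0 ⇒ 0;  out={1}∪out(0)={1}

Run:
pos 0 'd': at 1  → match P0@[0:0]
pos 1 'd': at 1 (fail-walked)  → match P0@[1:1]
pos 2 'c': at 2
pos 3 'b': at 0 (fail-walked)
pos 4 'b': at 0
pos 5 'd': at 1  → match P0@[5:5]
pos 6 'b': at 0 (fail-walked)
pos 7 'e': at 0
pos 8 'a': at 0
pos 9 'd': at 1  → match P0@[9:9]
pos 10 'b': at 0 (fail-walked)
pos 11 'a': at 0
pos 12 'd': at 1  → match P0@[12:12]
pos 13 'c': at 2
pos 14 'c': at 3  → match P1@[12:14]
pos 15 'e': at 0 (fail-walked)
pos 16 'd': at 1  → match P0@[16:16]
pos 17 'b': at 0 (fail-walked)
pos 18 'c': at 0
pos 19 'd': at 1  → match P0@[19:19]
pos 20 'c': at 2
pos 21 'c': at 3  → match P1@[19:21]
pos 22 'c': at 0 (fail-walked)
pos 23 'd': at 1  → match P0@[23:23]
pos 24 'c': at 2
pos 25 'c': at 3  → match P1@[23:25]
pos 26 'd': at 1 (fail-walked)  → match P0@[26:26]
pos 27 'c': at 2
pos 28 'c': at 3  → match P1@[26:28]
pos 29 'c': at 0 (fail-walked)
pos 30 'a': at 0
pos 31 'a': at 0
pos 32 'b': at 0
pos 33 'b': at 0
pos 34 'a': at 0
pos 35 'c': at 0
pos 36 'd': at 1  → match P0@[36:36]
pos 37 'a': at 0 (fail-walked)
pos 38 'c': at 0
pos 39 'd': at 1  → match P0@[39:39]
pos 40 'c': at 2
pos 41 'c': at 3  → match P1@[39:41]
pos 42 'd': at 1 (fail-walked)  → match P0@[42:42]
pos 43 'c': at 2
pos 44 'a': at 0 (fail-walked)
pos 45 'b': at 0
pos 46 'd': at 1  → match P0@[46:46]

Result: [[0,0],[1,0],[5,0],[9,0],[12,0],[14,1],[16,0],[19,0],[21,1],[23,0],[25,1],[26,0],[28,1],[36,0],[39,0],[41,1],[42,0],[46,0]]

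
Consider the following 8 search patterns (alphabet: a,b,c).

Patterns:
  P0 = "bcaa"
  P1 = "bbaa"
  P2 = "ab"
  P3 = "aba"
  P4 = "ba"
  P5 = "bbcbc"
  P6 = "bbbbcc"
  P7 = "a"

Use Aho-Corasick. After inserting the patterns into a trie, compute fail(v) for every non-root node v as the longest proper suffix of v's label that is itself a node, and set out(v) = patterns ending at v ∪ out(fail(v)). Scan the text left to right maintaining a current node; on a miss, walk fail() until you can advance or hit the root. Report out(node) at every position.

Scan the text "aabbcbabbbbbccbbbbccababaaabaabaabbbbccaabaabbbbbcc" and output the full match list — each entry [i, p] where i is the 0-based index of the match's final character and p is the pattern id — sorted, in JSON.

Build automaton:
Trie nodes:
  0='ε' goto a→8 b→1
  1='b' goto a→11 b→5 c→2
  2='bc' goto a→3
  3='bca' goto a→4
  4='bcaa' goto ·  ←P0
  5='bb' goto a→6 b→15 c→12
  6='bba' goto a→7
  7='bbaa' goto ·  ←P1
  8='a' goto b→9  ←P7
  9='ab' goto a→10  ←P2
  10='aba' goto ·  ←P3
  11='ba' goto ·  ←P4
  12='bbc' goto b→13
  13='bbcb' goto c→14
  14='bbcbc' goto ·  ←P5
  15='bbb' goto b→16
  16='bbbb' goto c→17
  17='bbbbc' goto c→18
  18='bbbbcc' goto ·  ←P6

Failure links (BFS by depth):
  fail(1) 'b': from fail(0)=0 chase 'b': 0 ⇒ 0;  out=∅∪out(0)=∅
  fail(8) 'a': from fail(0)=0 chase 'a': 0 ⇒ 0;  out={7}∪out(0)={7}
  fail(2) 'bc': from fail(1)=0 chase 'c': 0 ⇒ 0;  out=∅∪out(0)=∅
  fail(5) 'bb': from fail(1)=0 chase 'b': 0 ⇒ 1;  out=∅∪out(1)=∅
  fail(9) 'ab': from fail(8)=0 chase 'b': 0 ⇒ 1;  out={2}∪out(1)={2}
  fail(11) 'ba': from fail(1)=0 chase 'a': 0 ⇒ 8;  out={4}∪out(8)={4,7}
  fail(3) 'bca': from fail(2)=0 chase 'a': 0 ⇒ 8;  out=∅∪out(8)={7}
  fail(6) 'bba': from fail(5)=1 chase 'a': 1 ⇒ 11;  out=∅∪out(11)={4,7}
  fail(10) 'aba': from fail(9)=1 chase 'a': 1 ⇒ 11;  out={3}∪out(11)={3,4,7}
  fail(12) 'bbc': from fail(5)=1 chase 'c': 1 ⇒ 2;  out=∅∪out(2)=∅
  fail(15) 'bbb': from fail(5)=1 chase 'b': 1 ⇒ 5;  out=∅∪out(5)=∅
  fail(4) 'bcaa': from fail(3)=8 chase 'a': 8→0 ⇒ 8;  out={0}∪out(8)={0,7}
  fail(7) 'bbaa': from fail(6)=11 chase 'a': 11→8→0 ⇒ 8;  out={1}∪out(8)={1,7}
  fail(13) 'bbcb': from fail(12)=2 chase 'b': 2→0 ⇒ 1;  out=∅∪out(1)=∅
  fail(16) 'bbbb': from fail(15)=5 chase 'b': 5 ⇒ 15;  out=∅∪out(15)=∅
  fail(14) 'bbcbc': from fail(13)=1 chase 'c': 1 ⇒ 2;  out={5}∪out(2)={5}
  fail(17) 'bbbbc': from fail(16)=15 chase 'c': 15→5 ⇒ 12;  out=∅∪out(12)=∅
  fail(18) 'bbbbcc': from fail(17)=12 chase 'c': 12→2→0 ⇒ 0;  out={6}∪out(0)={6}

Scan:
[0] read 'a'  n0⇒n8  → match P7@[0:0]
[1] read 'a'  n8⇒n8 (fail-walked)  → match P7@[1:1]
[2] read 'b'  n8⇒n9  → match P2@[1:2]
[3] read 'b'  n9⇒n5 (fail-walked)
[4] read 'c'  n5⇒n12
[5] read 'b'  n12⇒n13
[6] read 'a'  n13⇒n11 (fail-walked)  → match P4@[5:6],P7@[6:6]
[7] read 'b'  n11⇒n9 (fail-walked)  → match P2@[6:7]
[8] read 'b'  n9⇒n5 (fail-walked)
[9] read 'b'  n5⇒n15
[10] read 'b'  n15⇒n16
[11] read 'b'  n16⇒n16 (fail-walked)
[12] read 'c'  n16⇒n17
[13] read 'c'  n17⇒n18  → match P6@[8:13]
[14] read 'b'  n18⇒n1 (fail-walked)
[15] read 'b'  n1⇒n5
[16] read 'b'  n5⇒n15
[17] read 'b'  n15⇒n16
[18] read 'c'  n16⇒n17
[19] read 'c'  n17⇒n18  → match P6@[14:19]
[20] read 'a'  n18⇒n8 (fail-walked)  → match P7@[20:20]
[21] read 'b'  n8⇒n9  → match P2@[20:21]
[22] read 'a'  n9⇒n10  → match P3@[20:22],P4@[21:22],P7@[22:22]
[23] read 'b'  n10⇒n9 (fail-walked)  → match P2@[22:23]
[24] read 'a'  n9⇒n10  → match P3@[22:24],P4@[23:24],P7@[24:24]
[25] read 'a'  n10⇒n8 (fail-walked)  → match P7@[25:25]
[26] read 'a'  n8⇒n8 (fail-walked)  → match P7@[26:26]
[27] read 'b'  n8⇒n9  → match P2@[26:27]
[28] read 'a'  n9⇒n10  → match P3@[26:28],P4@[27:28],P7@[28:28]
[29] read 'a'  n10⇒n8 (fail-walked)  → match P7@[29:29]
[30] read 'b'  n8⇒n9  → match P2@[29:30]
[31] read 'a'  n9⇒n10  → match P3@[29:31],P4@[30:31],P7@[31:31]
[32] read 'a'  n10⇒n8 (fail-walked)  → match P7@[32:32]
[33] read 'b'  n8⇒n9  → match P2@[32:33]
[34] read 'b'  n9⇒n5 (fail-walked)
[35] read 'b'  n5⇒n15
[36] read 'b'  n15⇒n16
[37] read 'c'  n16⇒n17
[38] read 'c'  n17⇒n18  → match P6@[33:38]
[39] read 'a'  n18⇒n8 (fail-walked)  → match P7@[39:39]
[40] read 'a'  n8⇒n8 (fail-walked)  → match P7@[40:40]
[41] read 'b'  n8⇒n9  → match P2@[40:41]
[42] read 'a'  n9⇒n10  → match P3@[40:42],P4@[41:42],P7@[42:42]
[43] read 'a'  n10⇒n8 (fail-walked)  → match P7@[43:43]
[44] read 'b'  n8⇒n9  → match P2@[43:44]
[45] read 'b'  n9⇒n5 (fail-walked)
[46] read 'b'  n5⇒n15
[47] read 'b'  n15⇒n16
[48] read 'b'  n16⇒n16 (fail-walked)
[49] read 'c'  n16⇒n17
[50] read 'c'  n17⇒n18  → match P6@[45:50]

All matches (sorted): [[0,7],[1,7],[2,2],[6,4],[6,7],[7,2],[13,6],[19,6],[20,7],[21,2],[22,3],[22,4],[22,7],[23,2],[24,3],[24,4],[24,7],[25,7],[26,7],[27,2],[28,3],[28,4],[28,7],[29,7],[30,2],[31,3],[31,4],[31,7],[32,7],[33,2],[38,6],[39,7],[40,7],[41,2],[42,3],[42,4],[42,7],[43,7],[44,2],[50,6]]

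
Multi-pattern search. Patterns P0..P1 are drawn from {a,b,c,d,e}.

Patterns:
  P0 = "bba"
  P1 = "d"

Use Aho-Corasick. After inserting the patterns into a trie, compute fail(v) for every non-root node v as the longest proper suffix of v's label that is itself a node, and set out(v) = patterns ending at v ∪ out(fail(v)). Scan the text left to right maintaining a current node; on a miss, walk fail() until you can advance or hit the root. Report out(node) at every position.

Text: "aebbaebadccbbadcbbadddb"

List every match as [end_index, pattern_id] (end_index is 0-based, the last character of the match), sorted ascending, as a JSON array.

Construct AC machine:
Trie nodes:
  n0 'ε': b→1 d→4
  n1 'b': b→2
  n2 'bb': a→3
  n3 'bba': ·  ←P0
  n4 'd': ·  ←P1

BFS fail/out derivation:
  fail(1) 'b': from fail(0)=0 chase 'b': 0 ⇒ 0;  out=∅∪out(0)=∅
  fail(4) 'd': from fail(0)=0 chase 'd': 0 ⇒ 0;  out={1}∪out(0)={1}
  fail(2) 'bb': from fail(1)=0 chase 'b': 0 ⇒ 1;  out=∅∪out(1)=∅
  fail(3) 'bba': from fail(2)=1 chase 'a': 1→0 ⇒ 0;  out={0}∪out(0)={0}

Text stream:
[0] read 'a'  n0⇒n0
[1] read 'e'  n0⇒n0
[2] read 'b'  n0⇒n1
[3] read 'b'  n1⇒n2
[4] read 'a'  n2⇒n3  → match P0@[2:4]
[5] read 'e'  n3⇒n0 ·f
[6] read 'b'  n0⇒n1
[7] read 'a'  n1⇒n0 ·f
[8] read 'd'  n0⇒n4  → match P1@[8:8]
[9] read 'c'  n4⇒n0 ·f
[10] read 'c'  n0⇒n0
[11] read 'b'  n0⇒n1
[12] read 'b'  n1⇒n2
[13] read 'a'  n2⇒n3  → match P0@[11:13]
[14] read 'd'  n3⇒n4 ·f  → match P1@[14:14]
[15] read 'c'  n4⇒n0 ·f
[16] read 'b'  n0⇒n1
[17] read 'b'  n1⇒n2
[18] read 'a'  n2⇒n3  → match P0@[16:18]
[19] read 'd'  n3⇒n4 ·f  → match P1@[19:19]
[20] read 'd'  n4⇒n4 ·f  → match P1@[20:20]
[21] read 'd'  n4⇒n4 ·f  → match P1@[21:21]
[22] read 'b'  n4⇒n1 ·f

All matches (sorted): [[4,0],[8,1],[13,0],[14,1],[18,0],[19,1],[20,1],[21,1]]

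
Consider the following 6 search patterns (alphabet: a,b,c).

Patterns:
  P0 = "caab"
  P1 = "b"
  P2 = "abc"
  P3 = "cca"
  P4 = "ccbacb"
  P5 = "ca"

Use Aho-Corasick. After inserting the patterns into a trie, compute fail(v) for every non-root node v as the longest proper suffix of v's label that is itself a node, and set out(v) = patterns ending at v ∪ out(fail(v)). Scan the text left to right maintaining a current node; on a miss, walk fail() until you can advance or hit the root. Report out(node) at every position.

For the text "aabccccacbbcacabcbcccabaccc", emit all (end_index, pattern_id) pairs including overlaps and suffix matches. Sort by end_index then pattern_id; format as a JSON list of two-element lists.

Build automaton:
Trie (insert patterns):
  0='ε' goto a→6 b→5 c→1
  1='c' goto a→2 c→9
  2='ca' goto a→3  ←P5
  3='caa' goto b→4
  4='caab' goto ·  ←P0
  5='b' goto ·  ←P1
  6='a' goto b→7
  7='ab' goto c→8
  8='abc' goto ·  ←P2
  9='cc' goto a→10 b→11
  10='cca' goto ·  ←P3
  11='ccb' goto a→12
  12='ccba' goto c→13
  13='ccbac' goto b→14
  14='ccbacb' goto ·  ←P4

Failure links (BFS by depth):
  n1('c'): parent n0 fail=0; on 'c' 0 → fail=0;  out ∅∪∅=∅
  n5('b'): parent n0 fail=0; on 'b' 0 → fail=0;  out {1}∪∅={1}
  n6('a'): parent n0 fail=0; on 'a' 0 → fail=0;  out ∅∪∅=∅
  n2('ca'): parent n1 fail=0; on 'a' 0 → fail=6;  out {5}∪∅={5}
  n7('ab'): parent n6 fail=0; on 'b' 0 → fail=5;  out ∅∪{1}={1}
  n9('cc'): parent n1 fail=0; on 'c' 0 → fail=1;  out ∅∪∅=∅
  n3('caa'): parent n2 fail=6; on 'a' 6→0 → fail=6;  out ∅∪∅=∅
  n8('abc'): parent n7 fail=5; on 'c' 5→0 → fail=1;  out {2}∪∅={2}
  n10('cca'): parent n9 fail=1; on 'a' 1 → fail=2;  out {3}∪{5}={3,5}
  n11('ccb'): parent n9 fail=1; on 'b' 1→0 → fail=5;  out ∅∪{1}={1}
  n4('caab'): parent n3 fail=6; on 'b' 6 → fail=7;  out {0}∪{1}={0,1}
  n12('ccba'): parent n11 fail=5; on 'a' 5→0 → fail=6;  out ∅∪∅=∅
  n13('ccbac'): parent n12 fail=6; on 'c' 6→0 → fail=1;  out ∅∪∅=∅
  n14('ccbacb'): parent n13 fail=1; on 'b' 1→0 → fail=5;  out {4}∪{1}={1,4}

Run:
[0] read 'a'  n0⇒n6
[1] read 'a'  n6⇒n6 (fail-walked)
[2] read 'b'  n6⇒n7  → match P1@[2:2]
[3] read 'c'  n7⇒n8  → match P2@[1:3]
[4] read 'c'  n8⇒n9 (fail-walked)
[5] read 'c'  n9⇒n9 (fail-walked)
[6] read 'c'  n9⇒n9 (fail-walked)
[7] read 'a'  n9⇒n10  → match P3@[5:7],P5@[6:7]
[8] read 'c'  n10⇒n1 (fail-walked)
[9] read 'b'  n1⇒n5 (fail-walked)  → match P1@[9:9]
[10] read 'b'  n5⇒n5 (fail-walked)  → match P1@[10:10]
[11] read 'c'  n5⇒n1 (fail-walked)
[12] read 'a'  n1⇒n2  → match P5@[11:12]
[13] read 'c'  n2⇒n1 (fail-walked)
[14] read 'a'  n1⇒n2  → match P5@[13:14]
[15] read 'b'  n2⇒n7 (fail-walked)  → match P1@[15:15]
[16] read 'c'  n7⇒n8  → match P2@[14:16]
[17] read 'b'  n8⇒n5 (fail-walked)  → match P1@[17:17]
[18] read 'c'  n5⇒n1 (fail-walked)
[19] read 'c'  n1⇒n9
[20] read 'c'  n9⇒n9 (fail-walked)
[21] read 'a'  n9⇒n10  → match P3@[19:21],P5@[20:21]
[22] read 'b'  n10⇒n7 (fail-walked)  → match P1@[22:22]
[23] read 'a'  n7⇒n6 (fail-walked)
[24] read 'c'  n6⇒n1 (fail-walked)
[25] read 'c'  n1⇒n9
[26] read 'c'  n9⇒n9 (fail-walked)

Matches: [[2,1],[3,2],[7,3],[7,5],[9,1],[10,1],[12,5],[14,5],[15,1],[16,2],[17,1],[21,3],[21,5],[22,1]]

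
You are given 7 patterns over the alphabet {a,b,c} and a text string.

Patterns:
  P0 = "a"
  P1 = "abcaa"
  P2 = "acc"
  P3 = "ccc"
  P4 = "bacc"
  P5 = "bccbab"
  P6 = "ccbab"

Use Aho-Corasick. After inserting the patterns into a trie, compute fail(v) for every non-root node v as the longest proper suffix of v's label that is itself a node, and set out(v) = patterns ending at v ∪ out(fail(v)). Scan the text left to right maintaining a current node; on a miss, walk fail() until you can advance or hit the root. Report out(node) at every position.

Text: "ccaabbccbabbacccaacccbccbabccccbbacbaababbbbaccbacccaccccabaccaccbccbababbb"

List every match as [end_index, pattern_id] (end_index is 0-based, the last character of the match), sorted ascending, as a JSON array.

Build:
Trie (insert patterns):
  0='ε' goto a→1 b→11 c→8
  1='a' goto b→2 c→6  [P0 ends]
  2='ab' goto c→3
  3='abc' goto a→4
  4='abca' goto a→5
  5='abcaa' goto ·  [P1 ends]
  6='ac' goto c→7
  7='acc' goto ·  [P2 ends]
  8='c' goto c→9
  9='cc' goto b→20 c→10
  10='ccc' goto ·  [P3 ends]
  11='b' goto a→12 c→15
  12='ba' goto c→13
  13='bac' goto c→14
  14='bacc' goto ·  [P4 ends]
  15='bc' goto c→16
  16='bcc' goto b→17
  17='bccb' goto a→18
  18='bccba' goto b→19
  19='bccbab' goto ·  [P5 ends]
  20='ccb' goto a→21
  21='ccba' goto b→22
  22='ccbab' goto ·  [P6 ends]

Failure links (BFS by depth):
  n1('a'): parent n0 fail=0; on 'a' 0 → fail=0;  out {0}∪∅={0}
  n8('c'): parent n0 fail=0; on 'c' 0 → fail=0;  out ∅∪∅=∅
  n11('b'): parent n0 fail=0; on 'b' 0 → fail=0;  out ∅∪∅=∅
  n2('ab'): parent n1 fail=0; on 'b' 0 → fail=11;  out ∅∪∅=∅
  n6('ac'): parent n1 fail=0; on 'c' 0 → fail=8;  out ∅∪∅=∅
  n9('cc'): parent n8 fail=0; on 'c' 0 → fail=8;  out ∅∪∅=∅
  n12('ba'): parent n11 fail=0; on 'a' 0 → fail=1;  out ∅∪{0}={0}
  n15('bc'): parent n11 fail=0; on 'c' 0 → fail=8;  out ∅∪∅=∅
  n3('abc'): parent n2 fail=11; on 'c' 11 → fail=15;  out ∅∪∅=∅
  n7('acc'): parent n6 fail=8; on 'c' 8 → fail=9;  out {2}∪∅={2}
  n10('ccc'): parent n9 fail=8; on 'c' 8 → fail=9;  out {3}∪∅={3}
  n13('bac'): parent n12 fail=1; on 'c' 1 → fail=6;  out ∅∪∅=∅
  n16('bcc'): parent n15 fail=8; on 'c' 8 → fail=9;  out ∅∪∅=∅
  n20('ccb'): parent n9 fail=8; on 'b' 8→0 → fail=11;  out ∅∪∅=∅
  n4('abca'): parent n3 fail=15; on 'a' 15→8→0 → fail=1;  out ∅∪{0}={0}
  n14('bacc'): parent n13 fail=6; on 'c' 6 → fail=7;  out {4}∪{2}={2,4}
  n17('bccb'): parent n16 fail=9; on 'b' 9 → fail=20;  out ∅∪∅=∅
  n21('ccba'): parent n20 fail=11; on 'a' 11 → fail=12;  out ∅∪{0}={0}
  n5('abcaa'): parent n4 fail=1; on 'a' 1→0 → fail=1;  out {1}∪{0}={0,1}
  n18('bccba'): parent n17 fail=20; on 'a' 20 → fail=21;  out ∅∪{0}={0}
  n22('ccbab'): parent n21 fail=12; on 'b' 12→1 → fail=2;  out {6}∪∅={6}
  n19('bccbab'): parent n18 fail=21; on 'b' 21 → fail=22;  out {5}∪{6}={5,6}

Text stream:
pos 0 'c': at 8
pos 1 'c': at 9
pos 2 'a': at 1 (fail-walked)  → match P0@[2:2]
pos 3 'a': at 1 (fail-walked)  → match P0@[3:3]
pos 4 'b': at 2
pos 5 'b': at 11 (fail-walked)
pos 6 'c': at 15
pos 7 'c': at 16
pos 8 'b': at 17
pos 9 'a': at 18  → match P0@[9:9]
pos 10 'b': at 19  → match P5@[5:10],P6@[6:10]
pos 11 'b': at 11 (fail-walked)
pos 12 'a': at 12  → match P0@[12:12]
pos 13 'c': at 13
pos 14 'c': at 14  → match P2@[12:14],P4@[11:14]
pos 15 'c': at 10 (fail-walked)  → match P3@[13:15]
pos 16 'a': at 1 (fail-walked)  → match P0@[16:16]
pos 17 'a': at 1 (fail-walked)  → match P0@[17:17]
pos 18 'c': at 6
pos 19 'c': at 7  → match P2@[17:19]
pos 20 'c': at 10 (fail-walked)  → match P3@[18:20]
pos 21 'b': at 20 (fail-walked)
pos 22 'c': at 15 (fail-walked)
pos 23 'c': at 16
pos 24 'b': at 17
pos 25 'a': at 18  → match P0@[25:25]
pos 26 'b': at 19  → match P5@[21:26],P6@[22:26]
pos 27 'c': at 3 (fail-walked)
pos 28 'c': at 16 (fail-walked)
pos 29 'c': at 10 (fail-walked)  → match P3@[27:29]
pos 30 'c': at 10 (fail-walked)  → match P3@[28:30]
pos 31 'b': at 20 (fail-walked)
pos 32 'b': at 11 (fail-walked)
pos 33 'a': at 12  → match P0@[33:33]
pos 34 'c': at 13
pos 35 'b': at 11 (fail-walked)
pos 36 'a': at 12  → match P0@[36:36]
pos 37 'a': at 1 (fail-walked)  → match P0@[37:37]
pos 38 'b': at 2
pos 39 'a': at 12 (fail-walked)  → match P0@[39:39]
pos 40 'b': at 2 (fail-walked)
pos 41 'b': at 11 (fail-walked)
pos 42 'b': at 11 (fail-walked)
pos 43 'b': at 11 (fail-walked)
pos 44 'a': at 12  → match P0@[44:44]
pos 45 'c': at 13
pos 46 'c': at 14  → match P2@[44:46],P4@[43:46]
pos 47 'b': at 20 (fail-walked)
pos 48 'a': at 21  → match P0@[48:48]
pos 49 'c': at 13 (fail-walked)
pos 50 'c': at 14  → match P2@[48:50],P4@[47:50]
pos 51 'c': at 10 (fail-walked)  → match P3@[49:51]
pos 52 'a': at 1 (fail-walked)  → match P0@[52:52]
pos 53 'c': at 6
pos 54 'c': at 7  → match P2@[52:54]
pos 55 'c': at 10 (fail-walked)  → match P3@[53:55]
pos 56 'c': at 10 (fail-walked)  → match P3@[54:56]
pos 57 'a': at 1 (fail-walked)  → match P0@[57:57]
pos 58 'b': at 2
pos 59 'a': at 12 (fail-walked)  → match P0@[59:59]
pos 60 'c': at 13
pos 61 'c': at 14  → match P2@[59:61],P4@[58:61]
pos 62 'a': at 1 (fail-walked)  → match P0@[62:62]
pos 63 'c': at 6
pos 64 'c': at 7  → match P2@[62:64]
pos 65 'b': at 20 (fail-walked)
pos 66 'c': at 15 (fail-walked)
pos 67 'c': at 16
pos 68 'b': at 17
pos 69 'a': at 18  → match P0@[69:69]
pos 70 'b': at 19  → match P5@[65:70],P6@[66:70]
pos 71 'a': at 12 (fail-walked)  → match P0@[71:71]
pos 72 'b': at 2 (fail-walked)
pos 73 'b': at 11 (fail-walked)
pos 74 'b': at 11 (fail-walked)

All matches (sorted): [[2,0],[3,0],[9,0],[10,5],[10,6],[12,0],[14,2],[14,4],[15,3],[16,0],[17,0],[19,2],[20,3],[25,0],[26,5],[26,6],[29,3],[30,3],[33,0],[36,0],[37,0],[39,0],[44,0],[46,2],[46,4],[48,0],[50,2],[50,4],[51,3],[52,0],[54,2],[55,3],[56,3],[57,0],[59,0],[61,2],[61,4],[62,0],[64,2],[69,0],[70,5],[70,6],[71,0]]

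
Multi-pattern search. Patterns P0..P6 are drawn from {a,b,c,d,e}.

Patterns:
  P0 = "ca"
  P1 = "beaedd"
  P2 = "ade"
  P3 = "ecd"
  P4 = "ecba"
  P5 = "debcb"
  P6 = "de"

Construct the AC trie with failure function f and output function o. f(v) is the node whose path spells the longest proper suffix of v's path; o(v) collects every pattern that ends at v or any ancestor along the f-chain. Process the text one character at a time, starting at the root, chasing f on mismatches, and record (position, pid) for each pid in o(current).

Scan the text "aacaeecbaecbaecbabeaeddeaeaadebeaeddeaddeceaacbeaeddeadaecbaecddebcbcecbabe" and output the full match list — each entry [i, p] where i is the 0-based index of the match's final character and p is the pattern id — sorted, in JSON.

Build automaton:
Trie nodes:
  n0 'ε': a→9 b→3 c→1 d→17 e→12
  n1 'c': a→2
  n2 'ca': ·  [P0 ends]
  n3 'b': e→4
  n4 'be': a→5
  n5 'bea': e→6
  n6 'beae': d→7
  n7 'beaed': d→8
  n8 'beaedd': ·  [P1 ends]
  n9 'a': d→10
  n10 'ad': e→11
  n11 'ade': ·  [P2 ends]
  n12 'e': c→13
  n13 'ec': b→15 d→14
  n14 'ecd': ·  [P3 ends]
  n15 'ecb': a→16
  n16 'ecba': ·  [P4 ends]
  n17 'd': e→18
  n18 'de': b→19  [P6 ends]
  n19 'deb': c→20
  n20 'debc': b→21
  n21 'debcb': ·  [P5 ends]

Failure links (BFS by depth):
  fail(1) 'c': from fail(0)=0 chase 'c': 0 ⇒ 0;  out=∅∪out(0)=∅
  fail(3) 'b': from fail(0)=0 chase 'b': 0 ⇒ 0;  out=∅∪out(0)=∅
  fail(9) 'a': from fail(0)=0 chase 'a': 0 ⇒ 0;  out=∅∪out(0)=∅
  fail(12) 'e': from fail(0)=0 chase 'e': 0 ⇒ 0;  out=∅∪out(0)=∅
  fail(17) 'd': from fail(0)=0 chase 'd': 0 ⇒ 0;  out=∅∪out(0)=∅
  fail(2) 'ca': from fail(1)=0 chase 'a': 0 ⇒ 9;  out={0}∪out(9)={0}
  fail(4) 'be': from fail(3)=0 chase 'e': 0 ⇒ 12;  out=∅∪out(12)=∅
  fail(10) 'ad': from fail(9)=0 chase 'd': 0 ⇒ 17;  out=∅∪out(17)=∅
  fail(13) 'ec': from fail(12)=0 chase 'c': 0 ⇒ 1;  out=∅∪out(1)=∅
  fail(18) 'de': from fail(17)=0 chase 'e': 0 ⇒ 12;  out={6}∪out(12)={6}
  fail(5) 'bea': from fail(4)=12 chase 'a': 12→0 ⇒ 9;  out=∅∪out(9)=∅
  fail(11) 'ade': from fail(10)=17 chase 'e': 17 ⇒ 18;  out={2}∪out(18)={2,6}
  fail(14) 'ecd': from fail(13)=1 chase 'd': 1→0 ⇒ 17;  out={3}∪out(17)={3}
  fail(15) 'ecb': from fail(13)=1 chase 'b': 1→0 ⇒ 3;  out=∅∪out(3)=∅
  fail(19) 'deb': from fail(18)=12 chase 'b': 12→0 ⇒ 3;  out=∅∪out(3)=∅
  fail(6) 'beae': from fail(5)=9 chase 'e': 9→0 ⇒ 12;  out=∅∪out(12)=∅
  fail(16) 'ecba': from fail(15)=3 chase 'a': 3→0 ⇒ 9;  out={4}∪out(9)={4}
  fail(20) 'debc': from fail(19)=3 chase 'c': 3→0 ⇒ 1;  out=∅∪out(1)=∅
  fail(7) 'beaed': from fail(6)=12 chase 'd': 12→0 ⇒ 17;  out=∅∪out(17)=∅
  fail(21) 'debcb': from fail(20)=1 chase 'b': 1→0 ⇒ 3;  out={5}∪out(3)={5}
  fail(8) 'beaedd': from fail(7)=17 chase 'd': 17→0 ⇒ 17;  out={1}∪out(17)={1}

Run:
[0] read 'a'  n0⇒n9
[1] read 'a'  n9⇒n9 (via fail)
[2] read 'c'  n9⇒n1 (via fail)
[3] read 'a'  n1⇒n2  ** P0@[2:3]
[4] read 'e'  n2⇒n12 (via fail)
[5] read 'e'  n12⇒n12 (via fail)
[6] read 'c'  n12⇒n13
[7] read 'b'  n13⇒n15
[8] read 'a'  n15⇒n16  ** P4@[5:8]
[9] read 'e'  n16⇒n12 (via fail)
[10] read 'c'  n12⇒n13
[11] read 'b'  n13⇒n15
[12] read 'a'  n15⇒n16  ** P4@[9:12]
[13] read 'e'  n16⇒n12 (via fail)
[14] read 'c'  n12⇒n13
[15] read 'b'  n13⇒n15
[16] read 'a'  n15⇒n16  ** P4@[13:16]
[17] read 'b'  n16⇒n3 (via fail)
[18] read 'e'  n3⇒n4
[19] read 'a'  n4⇒n5
[20] read 'e'  n5⇒n6
[21] read 'd'  n6⇒n7
[22] read 'd'  n7⇒n8  ** P1@[17:22]
[23] read 'e'  n8⇒n18 (via fail)  ** P6@[22:23]
[24] read 'a'  n18⇒n9 (via fail)
[25] read 'e'  n9⇒n12 (via fail)
[26] read 'a'  n12⇒n9 (via fail)
[27] read 'a'  n9⇒n9 (via fail)
[28] read 'd'  n9⇒n10
[29] read 'e'  n10⇒n11  ** P2@[27:29],P6@[28:29]
[30] read 'b'  n11⇒n19 (via fail)
[31] read 'e'  n19⇒n4 (via fail)
[32] read 'a'  n4⇒n5
[33] read 'e'  n5⇒n6
[34] read 'd'  n6⇒n7
[35] read 'd'  n7⇒n8  ** P1@[30:35]
[36] read 'e'  n8⇒n18 (via fail)  ** P6@[35:36]
[37] read 'a'  n18⇒n9 (via fail)
[38] read 'd'  n9⇒n10
[39] read 'd'  n10⇒n17 (via fail)
[40] read 'e'  n17⇒n18  ** P6@[39:40]
[41] read 'c'  n18⇒n13 (via fail)
[42] read 'e'  n13⇒n12 (via fail)
[43] read 'a'  n12⇒n9 (via fail)
[44] read 'a'  n9⇒n9 (via fail)
[45] read 'c'  n9⇒n1 (via fail)
[46] read 'b'  n1⇒n3 (via fail)
[47] read 'e'  n3⇒n4
[48] read 'a'  n4⇒n5
[49] read 'e'  n5⇒n6
[50] read 'd'  n6⇒n7
[51] read 'd'  n7⇒n8  ** P1@[46:51]
[52] read 'e'  n8⇒n18 (via fail)  ** P6@[51:52]
[53] read 'a'  n18⇒n9 (via fail)
[54] read 'd'  n9⇒n10
[55] read 'a'  n10⇒n9 (via fail)
[56] read 'e'  n9⇒n12 (via fail)
[57] read 'c'  n12⇒n13
[58] read 'b'  n13⇒n15
[59] read 'a'  n15⇒n16  ** P4@[56:59]
[60] read 'e'  n16⇒n12 (via fail)
[61] read 'c'  n12⇒n13
[62] read 'd'  n13⇒n14  ** P3@[60:62]
[63] read 'd'  n14⇒n17 (via fail)
[64] read 'e'  n17⇒n18  ** P6@[63:64]
[65] read 'b'  n18⇒n19
[66] read 'c'  n19⇒n20
[67] read 'b'  n20⇒n21  ** P5@[63:67]
[68] read 'c'  n21⇒n1 (via fail)
[69] read 'e'  n1⇒n12 (via fail)
[70] read 'c'  n12⇒n13
[71] read 'b'  n13⇒n15
[72] read 'a'  n15⇒n16  ** P4@[69:72]
[73] read 'b'  n16⇒n3 (via fail)
[74] read 'e'  n3⇒n4

Result: [[3,0],[8,4],[12,4],[16,4],[22,1],[23,6],[29,2],[29,6],[35,1],[36,6],[40,6],[51,1],[52,6],[59,4],[62,3],[64,6],[67,5],[72,4]]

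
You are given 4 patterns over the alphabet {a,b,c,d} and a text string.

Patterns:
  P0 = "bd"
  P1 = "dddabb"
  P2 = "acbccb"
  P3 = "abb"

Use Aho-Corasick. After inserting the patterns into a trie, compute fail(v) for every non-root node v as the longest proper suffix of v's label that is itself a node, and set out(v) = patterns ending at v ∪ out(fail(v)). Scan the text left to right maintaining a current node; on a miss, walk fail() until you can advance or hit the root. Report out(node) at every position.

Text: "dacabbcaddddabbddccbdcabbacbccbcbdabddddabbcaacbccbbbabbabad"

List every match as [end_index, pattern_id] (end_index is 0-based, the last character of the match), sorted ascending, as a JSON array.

Construct AC machine:
Trie nodes:
  0='ε' goto a→9 b→1 d→3
  1='b' goto d→2
  2='bd' goto ·  [P0 ends]
  3='d' goto d→4
  4='dd' goto d→5
  5='ddd' goto a→6
  6='ddda' goto b→7
  7='dddab' goto b→8
  8='dddabb' goto ·  [P1 ends]
  9='a' goto b→15 c→10
  10='ac' goto b→11
  11='acb' goto c→12
  12='acbc' goto c→13
  13='acbcc' goto b→14
  14='acbccb' goto ·  [P2 ends]
  15='ab' goto b→16
  16='abb' goto ·  [P3 ends]

Failure links (BFS by depth):
  n1('b'): parent n0 fail=0; on 'b' 0 → fail=0;  out ∅∪∅=∅
  n3('d'): parent n0 fail=0; on 'd' 0 → fail=0;  out ∅∪∅=∅
  n9('a'): parent n0 fail=0; on 'a' 0 → fail=0;  out ∅∪∅=∅
  n2('bd'): parent n1 fail=0; on 'd' 0 → fail=3;  out {0}∪∅={0}
  n4('dd'): parent n3 fail=0; on 'd' 0 → fail=3;  out ∅∪∅=∅
  n10('ac'): parent n9 fail=0; on 'c' 0 → fail=0;  out ∅∪∅=∅
  n15('ab'): parent n9 fail=0; on 'b' 0 → fail=1;  out ∅∪∅=∅
  n5('ddd'): parent n4 fail=3; on 'd' 3 → fail=4;  out ∅∪∅=∅
  n11('acb'): parent n10 fail=0; on 'b' 0 → fail=1;  out ∅∪∅=∅
  n16('abb'): parent n15 fail=1; on 'b' 1→0 → fail=1;  out {3}∪∅={3}
  n6('ddda'): parent n5 fail=4; on 'a' 4→3→0 → fail=9;  out ∅∪∅=∅
  n12('acbc'): parent n11 fail=1; on 'c' 1→0 → fail=0;  out ∅∪∅=∅
  n7('dddab'): parent n6 fail=9; on 'b' 9 → fail=15;  out ∅∪∅=∅
  n13('acbcc'): parent n12 fail=0; on 'c' 0 → fail=0;  out ∅∪∅=∅
  n8('dddabb'): parent n7 fail=15; on 'b' 15 → fail=16;  out {1}∪{3}={1,3}
  n14('acbccb'): parent n13 fail=0; on 'b' 0 → fail=1;  out {2}∪∅={2}

Text stream:
[0] read 'd'  n0⇒n3
[1] read 'a'  n3⇒n9 (fail-walked)
[2] read 'c'  n9⇒n10
[3] read 'a'  n10⇒n9 (fail-walked)
[4] read 'b'  n9⇒n15
[5] read 'b'  n15⇒n16  → match P3@[3:5]
[6] read 'c'  n16⇒n0 (fail-walked)
[7] read 'a'  n0⇒n9
[8] read 'd'  n9⇒n3 (fail-walked)
[9] read 'd'  n3⇒n4
[10] read 'd'  n4⇒n5
[11] read 'd'  n5⇒n5 (fail-walked)
[12] read 'a'  n5⇒n6
[13] read 'b'  n6⇒n7
[14] read 'b'  n7⇒n8  → match P1@[9:14],P3@[12:14]
[15] read 'd'  n8⇒n2 (fail-walked)  → match P0@[14:15]
[16] read 'd'  n2⇒n4 (fail-walked)
[17] read 'c'  n4⇒n0 (fail-walked)
[18] read 'c'  n0⇒n0
[19] read 'b'  n0⇒n1
[20] read 'd'  n1⇒n2  → match P0@[19:20]
[21] read 'c'  n2⇒n0 (fail-walked)
[22] read 'a'  n0⇒n9
[23] read 'b'  n9⇒n15
[24] read 'b'  n15⇒n16  → match P3@[22:24]
[25] read 'a'  n16⇒n9 (fail-walked)
[26] read 'c'  n9⇒n10
[27] read 'b'  n10⇒n11
[28] read 'c'  n11⇒n12
[29] read 'c'  n12⇒n13
[30] read 'b'  n13⇒n14  → match P2@[25:30]
[31] read 'c'  n14⇒n0 (fail-walked)
[32] read 'b'  n0⇒n1
[33] read 'd'  n1⇒n2  → match P0@[32:33]
[34] read 'a'  n2⇒n9 (fail-walked)
[35] read 'b'  n9⇒n15
[36] read 'd'  n15⇒n2 (fail-walked)  → match P0@[35:36]
[37] read 'd'  n2⇒n4 (fail-walked)
[38] read 'd'  n4⇒n5
[39] read 'd'  n5⇒n5 (fail-walked)
[40] read 'a'  n5⇒n6
[41] read 'b'  n6⇒n7
[42] read 'b'  n7⇒n8  → match P1@[37:42],P3@[40:42]
[43] read 'c'  n8⇒n0 (fail-walked)
[44] read 'a'  n0⇒n9
[45] read 'a'  n9⇒n9 (fail-walked)
[46] read 'c'  n9⇒n10
[47] read 'b'  n10⇒n11
[48] read 'c'  n11⇒n12
[49] read 'c'  n12⇒n13
[50] read 'b'  n13⇒n14  → match P2@[45:50]
[51] read 'b'  n14⇒n1 (fail-walked)
[52] read 'b'  n1⇒n1 (fail-walked)
[53] read 'a'  n1⇒n9 (fail-walked)
[54] read 'b'  n9⇒n15
[55] read 'b'  n15⇒n16  → match P3@[53:55]
[56] read 'a'  n16⇒n9 (fail-walked)
[57] read 'b'  n9⇒n15
[58] read 'a'  n15⇒n9 (fail-walked)
[59] read 'd'  n9⇒n3 (fail-walked)

Result: [[5,3],[14,1],[14,3],[15,0],[20,0],[24,3],[30,2],[33,0],[36,0],[42,1],[42,3],[50,2],[55,3]]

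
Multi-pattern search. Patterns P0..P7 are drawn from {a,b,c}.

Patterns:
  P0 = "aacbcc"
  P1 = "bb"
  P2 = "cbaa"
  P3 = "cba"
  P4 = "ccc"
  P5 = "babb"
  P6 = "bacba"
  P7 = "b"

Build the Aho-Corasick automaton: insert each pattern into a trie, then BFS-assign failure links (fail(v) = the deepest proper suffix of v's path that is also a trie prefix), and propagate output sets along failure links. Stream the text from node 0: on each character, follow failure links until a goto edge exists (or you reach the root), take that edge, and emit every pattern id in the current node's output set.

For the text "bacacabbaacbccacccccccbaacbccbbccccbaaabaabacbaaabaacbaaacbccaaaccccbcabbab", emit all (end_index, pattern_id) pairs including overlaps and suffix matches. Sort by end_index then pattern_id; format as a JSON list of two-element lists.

Build automaton:
Trie (insert patterns):
  n0 'ε': a→1 b→7 c→9
  n1 'a': a→2
  n2 'aa': c→3
  n3 'aac': b→4
  n4 'aacb': c→5
  n5 'aacbc': c→6
  n6 'aacbcc': ·  ←P0
  n7 'b': a→15 b→8  ←P7
  n8 'bb': ·  ←P1
  n9 'c': b→10 c→13
  n10 'cb': a→11
  n11 'cba': a→12  ←P3
  n12 'cbaa': ·  ←P2
  n13 'cc': c→14
  n14 'ccc': ·  ←P4
  n15 'ba': b→16 c→18
  n16 'bab': b→17
  n17 'babb': ·  ←P5
  n18 'bac': b→19
  n19 'bacb': a→20
  n20 'bacba': ·  ←P6

BFS fail/out derivation:
  fail(1) 'a': from fail(0)=0 chase 'a': 0 ⇒ 0;  out=∅∪out(0)=∅
  fail(7) 'b': from fail(0)=0 chase 'b': 0 ⇒ 0;  out={7}∪out(0)={7}
  fail(9) 'c': from fail(0)=0 chase 'c': 0 ⇒ 0;  out=∅∪out(0)=∅
  fail(2) 'aa': from fail(1)=0 chase 'a': 0 ⇒ 1;  out=∅∪out(1)=∅
  fail(8) 'bb': from fail(7)=0 chase 'b': 0 ⇒ 7;  out={1}∪out(7)={1,7}
  fail(10) 'cb': from fail(9)=0 chase 'b': 0 ⇒ 7;  out=∅∪out(7)={7}
  fail(13) 'cc': from fail(9)=0 chase 'c': 0 ⇒ 9;  out=∅∪out(9)=∅
  fail(15) 'ba': from fail(7)=0 chase 'a': 0 ⇒ 1;  out=∅∪out(1)=∅
  fail(3) 'aac': from fail(2)=1 chase 'c': 1→0 ⇒ 9;  out=∅∪out(9)=∅
  fail(11) 'cba': from fail(10)=7 chase 'a': 7 ⇒ 15;  out={3}∪out(15)={3}
  fail(14) 'ccc': from fail(13)=9 chase 'c': 9 ⇒ 13;  out={4}∪out(13)={4}
  fail(16) 'bab': from fail(15)=1 chase 'b': 1→0 ⇒ 7;  out=∅∪out(7)={7}
  fail(18) 'bac': from fail(15)=1 chase 'c': 1→0 ⇒ 9;  out=∅∪out(9)=∅
  fail(4) 'aacb': from fail(3)=9 chase 'b': 9 ⇒ 10;  out=∅∪out(10)={7}
  fail(12) 'cbaa': from fail(11)=15 chase 'a': 15→1 ⇒ 2;  out={2}∪out(2)={2}
  fail(17) 'babb': from fail(16)=7 chase 'b': 7 ⇒ 8;  out={5}∪out(8)={1,5,7}
  fail(19) 'bacb': from fail(18)=9 chase 'b': 9 ⇒ 10;  out=∅∪out(10)={7}
  fail(5) 'aacbc': from fail(4)=10 chase 'c': 10→7→0 ⇒ 9;  out=∅∪out(9)=∅
  fail(20) 'bacba': from fail(19)=10 chase 'a': 10 ⇒ 11;  out={6}∪out(11)={3,6}
  fail(6) 'aacbcc': from fail(5)=9 chase 'c': 9 ⇒ 13;  out={0}∪out(13)={0}

Scan:
[0] read 'b'  n0⇒n7  → match P7@[0:0]
[1] read 'a'  n7⇒n15
[2] read 'c'  n15⇒n18
[3] read 'a'  n18⇒n1 ·f
[4] read 'c'  n1⇒n9 ·f
[5] read 'a'  n9⇒n1 ·f
[6] read 'b'  n1⇒n7 ·f  → match P7@[6:6]
[7] read 'b'  n7⇒n8  → match P1@[6:7],P7@[7:7]
[8] read 'a'  n8⇒n15 ·f
[9] read 'a'  n15⇒n2 ·f
[10] read 'c'  n2⇒n3
[11] read 'b'  n3⇒n4  → match P7@[11:11]
[12] read 'c'  n4⇒n5
[13] read 'c'  n5⇒n6  → match P0@[8:13]
[14] read 'a'  n6⇒n1 ·f
[15] read 'c'  n1⇒n9 ·f
[16] read 'c'  n9⇒n13
[17] read 'c'  n13⇒n14  → match P4@[15:17]
[18] read 'c'  n14⇒n14 ·f  → match P4@[16:18]
[19] read 'c'  n14⇒n14 ·f  → match P4@[17:19]
[20] read 'c'  n14⇒n14 ·f  → match P4@[18:20]
[21] read 'c'  n14⇒n14 ·f  → match P4@[19:21]
[22] read 'b'  n14⇒n10 ·f  → match P7@[22:22]
[23] read 'a'  n10⇒n11  → match P3@[21:23]
[24] read 'a'  n11⇒n12  → match P2@[21:24]
[25] read 'c'  n12⇒n3 ·f
[26] read 'b'  n3⇒n4  → match P7@[26:26]
[27] read 'c'  n4⇒n5
[28] read 'c'  n5⇒n6  → match P0@[23:28]
[29] read 'b'  n6⇒n10 ·f  → match P7@[29:29]
[30] read 'b'  n10⇒n8 ·f  → match P1@[29:30],P7@[30:30]
[31] read 'c'  n8⇒n9 ·f
[32] read 'c'  n9⇒n13
[33] read 'c'  n13⇒n14  → match P4@[31:33]
[34] read 'c'  n14⇒n14 ·f  → match P4@[32:34]
[35] read 'b'  n14⇒n10 ·f  → match P7@[35:35]
[36] read 'a'  n10⇒n11  → match P3@[34:36]
[37] read 'a'  n11⇒n12  → match P2@[34:37]
[38] read 'a'  n12⇒n2 ·f
[39] read 'b'  n2⇒n7 ·f  → match P7@[39:39]
[40] read 'a'  n7⇒n15
[41] read 'a'  n15⇒n2 ·f
[42] read 'b'  n2⇒n7 ·f  → match P7@[42:42]
[43] read 'a'  n7⇒n15
[44] read 'c'  n15⇒n18
[45] read 'b'  n18⇒n19  → match P7@[45:45]
[46] read 'a'  n19⇒n20  → match P3@[44:46],P6@[42:46]
[47] read 'a'  n20⇒n12 ·f  → match P2@[44:47]
[48] read 'a'  n12⇒n2 ·f
[49] read 'b'  n2⇒n7 ·f  → match P7@[49:49]
[50] read 'a'  n7⇒n15
[51] read 'a'  n15⇒n2 ·f
[52] read 'c'  n2⇒n3
[53] read 'b'  n3⇒n4  → match P7@[53:53]
[54] read 'a'  n4⇒n11 ·f  → match P3@[52:54]
[55] read 'a'  n11⇒n12  → match P2@[52:55]
[56] read 'a'  n12⇒n2 ·f
[57] read 'c'  n2⇒n3
[58] read 'b'  n3⇒n4  → match P7@[58:58]
[59] read 'c'  n4⇒n5
[60] read 'c'  n5⇒n6  → match P0@[55:60]
[61] read 'a'  n6⇒n1 ·f
[62] read 'a'  n1⇒n2
[63] read 'a'  n2⇒n2 ·f
[64] read 'c'  n2⇒n3
[65] read 'c'  n3⇒n13 ·f
[66] read 'c'  n13⇒n14  → match P4@[64:66]
[67] read 'c'  n14⇒n14 ·f  → match P4@[65:67]
[68] read 'b'  n14⇒n10 ·f  → match P7@[68:68]
[69] read 'c'  n10⇒n9 ·f
[70] read 'a'  n9⇒n1 ·f
[71] read 'b'  n1⇒n7 ·f  → match P7@[71:71]
[72] read 'b'  n7⇒n8  → match P1@[71:72],P7@[72:72]
[73] read 'a'  n8⇒n15 ·f
[74] read 'b'  n15⇒n16  → match P7@[74:74]

Result: [[0,7],[6,7],[7,1],[7,7],[11,7],[13,0],[17,4],[18,4],[19,4],[20,4],[21,4],[22,7],[23,3],[24,2],[26,7],[28,0],[29,7],[30,1],[30,7],[33,4],[34,4],[35,7],[36,3],[37,2],[39,7],[42,7],[45,7],[46,3],[46,6],[47,2],[49,7],[53,7],[54,3],[55,2],[58,7],[60,0],[66,4],[67,4],[68,7],[71,7],[72,1],[72,7],[74,7]]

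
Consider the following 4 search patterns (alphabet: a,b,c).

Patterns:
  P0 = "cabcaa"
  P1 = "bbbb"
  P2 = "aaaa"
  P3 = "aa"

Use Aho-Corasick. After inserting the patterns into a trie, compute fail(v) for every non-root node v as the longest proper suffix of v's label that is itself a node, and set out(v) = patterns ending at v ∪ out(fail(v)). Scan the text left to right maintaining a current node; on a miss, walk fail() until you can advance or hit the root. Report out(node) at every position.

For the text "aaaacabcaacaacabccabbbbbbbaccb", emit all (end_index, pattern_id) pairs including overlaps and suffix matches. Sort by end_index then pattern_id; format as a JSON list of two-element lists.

Construct AC machine:
Trie nodes:
  n0 'ε': a→11 b→7 c→1
  n1 'c': a→2
  n2 'ca': b→3
  n3 'cab': c→4
  n4 'cabc': a→5
  n5 'cabca': a→6
  n6 'cabcaa': ·  ←P0
  n7 'b': b→8
  n8 'bb': b→9
  n9 'bbb': b→10
  n10 'bbbb': ·  ←P1
  n11 'a': a→12
  n12 'aa': a→13  ←P3
  n13 'aaa': a→14
  n14 'aaaa': ·  ←P2

BFS fail/out derivation:
  n1('c'): parent n0 fail=0; on 'c' 0 → fail=0;  out ∅∪∅=∅
  n7('b'): parent n0 fail=0; on 'b' 0 → fail=0;  out ∅∪∅=∅
  n11('a'): parent n0 fail=0; on 'a' 0 → fail=0;  out ∅∪∅=∅
  n2('ca'): parent n1 fail=0; on 'a' 0 → fail=11;  out ∅∪∅=∅
  n8('bb'): parent n7 fail=0; on 'b' 0 → fail=7;  out ∅∪∅=∅
  n12('aa'): parent n11 fail=0; on 'a' 0 → fail=11;  out {3}∪∅={3}
  n3('cab'): parent n2 fail=11; on 'b' 11→0 → fail=7;  out ∅∪∅=∅
  n9('bbb'): parent n8 fail=7; on 'b' 7 → fail=8;  out ∅∪∅=∅
  n13('aaa'): parent n12 fail=11; on 'a' 11 → fail=12;  out ∅∪{3}={3}
  n4('cabc'): parent n3 fail=7; on 'c' 7→0 → fail=1;  out ∅∪∅=∅
  n10('bbbb'): parent n9 fail=8; on 'b' 8 → fail=9;  out {1}∪∅={1}
  n14('aaaa'): parent n13 fail=12; on 'a' 12 → fail=13;  out {2}∪{3}={2,3}
  n5('cabca'): parent n4 fail=1; on 'a' 1 → fail=2;  out ∅∪∅=∅
  n6('cabcaa'): parent n5 fail=2; on 'a' 2→11 → fail=12;  out {0}∪{3}={0,3}

Run:
pos 0 'a': at 11
pos 1 'a': at 12  ** P3@[0:1]
pos 2 'a': at 13  ** P3@[1:2]
pos 3 'a': at 14  ** P2@[0:3],P3@[2:3]
pos 4 'c': at 1 ·f
pos 5 'a': at 2
pos 6 'b': at 3
pos 7 'c': at 4
pos 8 'a': at 5
pos 9 'a': at 6  ** P0@[4:9],P3@[8:9]
pos 10 'c': at 1 ·f
pos 11 'a': at 2
pos 12 'a': at 12 ·f  ** P3@[11:12]
pos 13 'c': at 1 ·f
pos 14 'a': at 2
pos 15 'b': at 3
pos 16 'c': at 4
pos 17 'c': at 1 ·f
pos 18 'a': at 2
pos 19 'b': at 3
pos 20 'b': at 8 ·f
pos 21 'b': at 9
pos 22 'b': at 10  ** P1@[19:22]
pos 23 'b': at 10 ·f  ** P1@[20:23]
pos 24 'b': at 10 ·f  ** P1@[21:24]
pos 25 'b': at 10 ·f  ** P1@[22:25]
pos 26 'a': at 11 ·f
pos 27 'c': at 1 ·f
pos 28 'c': at 1 ·f
pos 29 'b': at 7 ·f

Result: [[1,3],[2,3],[3,2],[3,3],[9,0],[9,3],[12,3],[22,1],[23,1],[24,1],[25,1]]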